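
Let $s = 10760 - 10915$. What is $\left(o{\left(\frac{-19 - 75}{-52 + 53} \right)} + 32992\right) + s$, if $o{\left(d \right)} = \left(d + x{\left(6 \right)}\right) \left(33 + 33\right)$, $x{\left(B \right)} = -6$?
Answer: $26237$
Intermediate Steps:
$s = -155$
$o{\left(d \right)} = -396 + 66 d$ ($o{\left(d \right)} = \left(d - 6\right) \left(33 + 33\right) = \left(-6 + d\right) 66 = -396 + 66 d$)
$\left(o{\left(\frac{-19 - 75}{-52 + 53} \right)} + 32992\right) + s = \left(\left(-396 + 66 \frac{-19 - 75}{-52 + 53}\right) + 32992\right) - 155 = \left(\left(-396 + 66 \left(- \frac{94}{1}\right)\right) + 32992\right) - 155 = \left(\left(-396 + 66 \left(\left(-94\right) 1\right)\right) + 32992\right) - 155 = \left(\left(-396 + 66 \left(-94\right)\right) + 32992\right) - 155 = \left(\left(-396 - 6204\right) + 32992\right) - 155 = \left(-6600 + 32992\right) - 155 = 26392 - 155 = 26237$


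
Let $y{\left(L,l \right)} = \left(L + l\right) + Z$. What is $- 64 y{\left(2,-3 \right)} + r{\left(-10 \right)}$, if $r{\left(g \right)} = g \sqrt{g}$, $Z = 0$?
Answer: $64 - 10 i \sqrt{10} \approx 64.0 - 31.623 i$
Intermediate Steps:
$r{\left(g \right)} = g^{\frac{3}{2}}$
$y{\left(L,l \right)} = L + l$ ($y{\left(L,l \right)} = \left(L + l\right) + 0 = L + l$)
$- 64 y{\left(2,-3 \right)} + r{\left(-10 \right)} = - 64 \left(2 - 3\right) + \left(-10\right)^{\frac{3}{2}} = \left(-64\right) \left(-1\right) - 10 i \sqrt{10} = 64 - 10 i \sqrt{10}$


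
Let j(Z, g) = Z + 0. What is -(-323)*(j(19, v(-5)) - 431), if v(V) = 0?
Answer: -133076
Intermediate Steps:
j(Z, g) = Z
-(-323)*(j(19, v(-5)) - 431) = -(-323)*(19 - 431) = -(-323)*(-412) = -1*133076 = -133076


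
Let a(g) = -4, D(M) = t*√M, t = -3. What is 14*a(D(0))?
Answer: -56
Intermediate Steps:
D(M) = -3*√M
14*a(D(0)) = 14*(-4) = -56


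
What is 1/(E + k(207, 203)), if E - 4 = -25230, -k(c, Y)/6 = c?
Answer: -1/26468 ≈ -3.7781e-5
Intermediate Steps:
k(c, Y) = -6*c
E = -25226 (E = 4 - 25230 = -25226)
1/(E + k(207, 203)) = 1/(-25226 - 6*207) = 1/(-25226 - 1242) = 1/(-26468) = -1/26468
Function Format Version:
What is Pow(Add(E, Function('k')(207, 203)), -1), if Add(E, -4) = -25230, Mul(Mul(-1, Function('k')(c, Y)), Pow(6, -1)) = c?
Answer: Rational(-1, 26468) ≈ -3.7781e-5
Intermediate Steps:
Function('k')(c, Y) = Mul(-6, c)
E = -25226 (E = Add(4, -25230) = -25226)
Pow(Add(E, Function('k')(207, 203)), -1) = Pow(Add(-25226, Mul(-6, 207)), -1) = Pow(Add(-25226, -1242), -1) = Pow(-26468, -1) = Rational(-1, 26468)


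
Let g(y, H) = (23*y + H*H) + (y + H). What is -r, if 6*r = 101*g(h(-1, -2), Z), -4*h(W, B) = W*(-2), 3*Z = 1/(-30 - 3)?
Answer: 5944355/29403 ≈ 202.17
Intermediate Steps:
Z = -1/99 (Z = 1/(3*(-30 - 3)) = (1/3)/(-33) = (1/3)*(-1/33) = -1/99 ≈ -0.010101)
h(W, B) = W/2 (h(W, B) = -W*(-2)/4 = -(-1)*W/2 = W/2)
g(y, H) = H + H**2 + 24*y (g(y, H) = (23*y + H**2) + (H + y) = (H**2 + 23*y) + (H + y) = H + H**2 + 24*y)
r = -5944355/29403 (r = (101*(-1/99 + (-1/99)**2 + 24*((1/2)*(-1))))/6 = (101*(-1/99 + 1/9801 + 24*(-1/2)))/6 = (101*(-1/99 + 1/9801 - 12))/6 = (101*(-117710/9801))/6 = (1/6)*(-11888710/9801) = -5944355/29403 ≈ -202.17)
-r = -1*(-5944355/29403) = 5944355/29403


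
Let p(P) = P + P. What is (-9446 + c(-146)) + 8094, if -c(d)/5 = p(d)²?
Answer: -427672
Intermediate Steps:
p(P) = 2*P
c(d) = -20*d² (c(d) = -5*4*d² = -20*d²)
(-9446 + c(-146)) + 8094 = (-9446 - 20*(-146)²) + 8094 = (-9446 - 20*21316) + 8094 = (-9446 - 426320) + 8094 = -435766 + 8094 = -427672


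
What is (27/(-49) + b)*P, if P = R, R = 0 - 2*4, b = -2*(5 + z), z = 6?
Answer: 8840/49 ≈ 180.41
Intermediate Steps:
b = -22 (b = -2*(5 + 6) = -2*11 = -22)
R = -8 (R = 0 - 8 = -8)
P = -8
(27/(-49) + b)*P = (27/(-49) - 22)*(-8) = (27*(-1/49) - 22)*(-8) = (-27/49 - 22)*(-8) = -1105/49*(-8) = 8840/49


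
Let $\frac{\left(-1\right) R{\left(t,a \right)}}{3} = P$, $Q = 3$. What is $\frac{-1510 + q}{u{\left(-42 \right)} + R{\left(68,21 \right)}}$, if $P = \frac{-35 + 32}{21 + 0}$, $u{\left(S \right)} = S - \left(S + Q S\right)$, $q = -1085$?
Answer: $- \frac{1211}{59} \approx -20.525$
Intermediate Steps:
$u{\left(S \right)} = - 3 S$ ($u{\left(S \right)} = S - \left(S + 3 S\right) = S - 4 S = - 3 S$)
$P = - \frac{1}{7}$ ($P = - \frac{3}{21} = \left(-3\right) \frac{1}{21} = - \frac{1}{7} \approx -0.14286$)
$R{\left(t,a \right)} = \frac{3}{7}$ ($R{\left(t,a \right)} = \left(-3\right) \left(- \frac{1}{7}\right) = \frac{3}{7}$)
$\frac{-1510 + q}{u{\left(-42 \right)} + R{\left(68,21 \right)}} = \frac{-1510 - 1085}{\left(-3\right) \left(-42\right) + \frac{3}{7}} = - \frac{2595}{126 + \frac{3}{7}} = - \frac{2595}{\frac{885}{7}} = \left(-2595\right) \frac{7}{885} = - \frac{1211}{59}$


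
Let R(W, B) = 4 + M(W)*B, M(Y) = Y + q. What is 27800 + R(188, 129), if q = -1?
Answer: 51927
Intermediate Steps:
M(Y) = -1 + Y (M(Y) = Y - 1 = -1 + Y)
R(W, B) = 4 + B*(-1 + W) (R(W, B) = 4 + (-1 + W)*B = 4 + B*(-1 + W))
27800 + R(188, 129) = 27800 + (4 + 129*(-1 + 188)) = 27800 + (4 + 129*187) = 27800 + (4 + 24123) = 27800 + 24127 = 51927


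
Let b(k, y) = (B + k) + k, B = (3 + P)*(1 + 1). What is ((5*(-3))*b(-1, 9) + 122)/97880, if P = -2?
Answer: 61/48940 ≈ 0.0012464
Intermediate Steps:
B = 2 (B = (3 - 2)*(1 + 1) = 1*2 = 2)
b(k, y) = 2 + 2*k (b(k, y) = (2 + k) + k = 2 + 2*k)
((5*(-3))*b(-1, 9) + 122)/97880 = ((5*(-3))*(2 + 2*(-1)) + 122)/97880 = (-15*(2 - 2) + 122)*(1/97880) = (-15*0 + 122)*(1/97880) = (0 + 122)*(1/97880) = 122*(1/97880) = 61/48940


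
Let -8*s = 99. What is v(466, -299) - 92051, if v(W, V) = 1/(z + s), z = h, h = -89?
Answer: -74653369/811 ≈ -92051.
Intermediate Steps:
s = -99/8 (s = -⅛*99 = -99/8 ≈ -12.375)
z = -89
v(W, V) = -8/811 (v(W, V) = 1/(-89 - 99/8) = 1/(-811/8) = -8/811)
v(466, -299) - 92051 = -8/811 - 92051 = -74653369/811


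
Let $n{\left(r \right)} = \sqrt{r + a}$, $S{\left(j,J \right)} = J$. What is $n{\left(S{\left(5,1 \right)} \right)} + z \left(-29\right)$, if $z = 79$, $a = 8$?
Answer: $-2288$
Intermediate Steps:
$n{\left(r \right)} = \sqrt{8 + r}$ ($n{\left(r \right)} = \sqrt{r + 8} = \sqrt{8 + r}$)
$n{\left(S{\left(5,1 \right)} \right)} + z \left(-29\right) = \sqrt{8 + 1} + 79 \left(-29\right) = \sqrt{9} - 2291 = 3 - 2291 = -2288$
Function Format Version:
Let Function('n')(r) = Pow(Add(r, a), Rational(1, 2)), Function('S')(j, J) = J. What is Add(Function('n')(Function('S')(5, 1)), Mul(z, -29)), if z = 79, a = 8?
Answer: -2288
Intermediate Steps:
Function('n')(r) = Pow(Add(8, r), Rational(1, 2)) (Function('n')(r) = Pow(Add(r, 8), Rational(1, 2)) = Pow(Add(8, r), Rational(1, 2)))
Add(Function('n')(Function('S')(5, 1)), Mul(z, -29)) = Add(Pow(Add(8, 1), Rational(1, 2)), Mul(79, -29)) = Add(Pow(9, Rational(1, 2)), -2291) = Add(3, -2291) = -2288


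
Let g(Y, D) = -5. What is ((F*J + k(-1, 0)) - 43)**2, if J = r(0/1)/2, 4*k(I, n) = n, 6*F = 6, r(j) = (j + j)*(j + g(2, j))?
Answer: 1849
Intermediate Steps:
r(j) = 2*j*(-5 + j) (r(j) = (j + j)*(j - 5) = (2*j)*(-5 + j) = 2*j*(-5 + j))
F = 1 (F = (1/6)*6 = 1)
k(I, n) = n/4
J = 0 (J = (2*(0/1)*(-5 + 0/1))/2 = (2*(0*1)*(-5 + 0*1))*(1/2) = (2*0*(-5 + 0))*(1/2) = (2*0*(-5))*(1/2) = 0*(1/2) = 0)
((F*J + k(-1, 0)) - 43)**2 = ((1*0 + (1/4)*0) - 43)**2 = ((0 + 0) - 43)**2 = (0 - 43)**2 = (-43)**2 = 1849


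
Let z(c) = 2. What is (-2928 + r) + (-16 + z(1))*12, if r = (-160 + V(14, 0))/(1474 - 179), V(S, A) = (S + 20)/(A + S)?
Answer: -28066343/9065 ≈ -3096.1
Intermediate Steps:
V(S, A) = (20 + S)/(A + S)
r = -1103/9065 (r = (-160 + (20 + 14)/(0 + 14))/(1474 - 179) = (-160 + 34/14)/1295 = (-160 + (1/14)*34)*(1/1295) = (-160 + 17/7)*(1/1295) = -1103/7*1/1295 = -1103/9065 ≈ -0.12168)
(-2928 + r) + (-16 + z(1))*12 = (-2928 - 1103/9065) + (-16 + 2)*12 = -26543423/9065 - 14*12 = -26543423/9065 - 168 = -28066343/9065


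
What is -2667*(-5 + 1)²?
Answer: -42672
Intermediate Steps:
-2667*(-5 + 1)² = -2667*(-4)² = -2667*16 = -42672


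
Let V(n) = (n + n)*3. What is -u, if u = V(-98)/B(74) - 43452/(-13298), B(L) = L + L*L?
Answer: -19444948/6150325 ≈ -3.1616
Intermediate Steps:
B(L) = L + L²
V(n) = 6*n (V(n) = (2*n)*3 = 6*n)
u = 19444948/6150325 (u = (6*(-98))/((74*(1 + 74))) - 43452/(-13298) = -588/(74*75) - 43452*(-1/13298) = -588/5550 + 21726/6649 = -588*1/5550 + 21726/6649 = -98/925 + 21726/6649 = 19444948/6150325 ≈ 3.1616)
-u = -1*19444948/6150325 = -19444948/6150325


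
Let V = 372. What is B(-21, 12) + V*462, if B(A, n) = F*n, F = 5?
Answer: 171924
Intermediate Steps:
B(A, n) = 5*n
B(-21, 12) + V*462 = 5*12 + 372*462 = 60 + 171864 = 171924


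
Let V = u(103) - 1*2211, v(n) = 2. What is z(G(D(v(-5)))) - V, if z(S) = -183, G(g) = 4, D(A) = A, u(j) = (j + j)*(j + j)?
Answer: -40408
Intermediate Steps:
u(j) = 4*j² (u(j) = (2*j)*(2*j) = 4*j²)
V = 40225 (V = 4*103² - 1*2211 = 4*10609 - 2211 = 42436 - 2211 = 40225)
z(G(D(v(-5)))) - V = -183 - 1*40225 = -183 - 40225 = -40408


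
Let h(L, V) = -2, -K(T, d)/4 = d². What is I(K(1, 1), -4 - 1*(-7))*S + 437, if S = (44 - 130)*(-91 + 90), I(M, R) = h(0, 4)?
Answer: 265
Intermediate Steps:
K(T, d) = -4*d²
I(M, R) = -2
S = 86 (S = -86*(-1) = 86)
I(K(1, 1), -4 - 1*(-7))*S + 437 = -2*86 + 437 = -172 + 437 = 265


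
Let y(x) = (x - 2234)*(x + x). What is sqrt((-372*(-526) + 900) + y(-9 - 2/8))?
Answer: sqrt(3809154)/4 ≈ 487.93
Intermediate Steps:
y(x) = 2*x*(-2234 + x) (y(x) = (-2234 + x)*(2*x) = 2*x*(-2234 + x))
sqrt((-372*(-526) + 900) + y(-9 - 2/8)) = sqrt((-372*(-526) + 900) + 2*(-9 - 2/8)*(-2234 + (-9 - 2/8))) = sqrt((195672 + 900) + 2*(-9 - 2*1/8)*(-2234 + (-9 - 2*1/8))) = sqrt(196572 + 2*(-9 - 1/4)*(-2234 + (-9 - 1/4))) = sqrt(196572 + 2*(-37/4)*(-2234 - 37/4)) = sqrt(196572 + 2*(-37/4)*(-8973/4)) = sqrt(196572 + 332001/8) = sqrt(1904577/8) = sqrt(3809154)/4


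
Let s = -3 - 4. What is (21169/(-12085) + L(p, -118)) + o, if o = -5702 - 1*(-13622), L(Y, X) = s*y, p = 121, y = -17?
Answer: 97130146/12085 ≈ 8037.3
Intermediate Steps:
s = -7
L(Y, X) = 119 (L(Y, X) = -7*(-17) = 119)
o = 7920 (o = -5702 + 13622 = 7920)
(21169/(-12085) + L(p, -118)) + o = (21169/(-12085) + 119) + 7920 = (21169*(-1/12085) + 119) + 7920 = (-21169/12085 + 119) + 7920 = 1416946/12085 + 7920 = 97130146/12085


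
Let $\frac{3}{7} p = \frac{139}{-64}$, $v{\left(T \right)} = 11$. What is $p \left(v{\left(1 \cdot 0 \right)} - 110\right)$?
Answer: $\frac{32109}{64} \approx 501.7$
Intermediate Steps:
$p = - \frac{973}{192}$ ($p = \frac{7 \frac{139}{-64}}{3} = \frac{7 \cdot 139 \left(- \frac{1}{64}\right)}{3} = \frac{7}{3} \left(- \frac{139}{64}\right) = - \frac{973}{192} \approx -5.0677$)
$p \left(v{\left(1 \cdot 0 \right)} - 110\right) = - \frac{973 \left(11 - 110\right)}{192} = \left(- \frac{973}{192}\right) \left(-99\right) = \frac{32109}{64}$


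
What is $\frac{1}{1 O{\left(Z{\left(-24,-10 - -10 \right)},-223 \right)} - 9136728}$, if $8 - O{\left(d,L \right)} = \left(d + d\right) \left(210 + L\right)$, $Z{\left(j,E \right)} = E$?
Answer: $- \frac{1}{9136720} \approx -1.0945 \cdot 10^{-7}$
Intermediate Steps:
$O{\left(d,L \right)} = 8 - 2 d \left(210 + L\right)$ ($O{\left(d,L \right)} = 8 - \left(d + d\right) \left(210 + L\right) = 8 - 2 d \left(210 + L\right)$)
$\frac{1}{1 O{\left(Z{\left(-24,-10 - -10 \right)},-223 \right)} - 9136728} = \frac{1}{1 \left(8 - 420 \left(-10 - -10\right) - - 446 \left(-10 - -10\right)\right) - 9136728} = \frac{1}{1 \left(8 - 420 \left(-10 + 10\right) - - 446 \left(-10 + 10\right)\right) - 9136728} = \frac{1}{1 \left(8 - 0 - \left(-446\right) 0\right) - 9136728} = \frac{1}{1 \left(8 + 0 + 0\right) - 9136728} = \frac{1}{1 \cdot 8 - 9136728} = \frac{1}{8 - 9136728} = \frac{1}{-9136720} = - \frac{1}{9136720}$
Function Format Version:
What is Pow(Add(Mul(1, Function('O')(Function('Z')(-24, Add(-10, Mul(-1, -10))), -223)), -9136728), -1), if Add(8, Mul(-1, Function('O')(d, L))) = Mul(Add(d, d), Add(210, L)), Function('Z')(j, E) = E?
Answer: Rational(-1, 9136720) ≈ -1.0945e-7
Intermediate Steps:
Function('O')(d, L) = Add(8, Mul(-2, d, Add(210, L))) (Function('O')(d, L) = Add(8, Mul(-1, Mul(Add(d, d), Add(210, L)))) = Add(8, Mul(-1, Mul(Mul(2, d), Add(210, L)))) = Add(8, Mul(-1, Mul(2, d, Add(210, L)))) = Add(8, Mul(-2, d, Add(210, L))))
Pow(Add(Mul(1, Function('O')(Function('Z')(-24, Add(-10, Mul(-1, -10))), -223)), -9136728), -1) = Pow(Add(Mul(1, Add(8, Mul(-420, Add(-10, Mul(-1, -10))), Mul(-2, -223, Add(-10, Mul(-1, -10))))), -9136728), -1) = Pow(Add(Mul(1, Add(8, Mul(-420, Add(-10, 10)), Mul(-2, -223, Add(-10, 10)))), -9136728), -1) = Pow(Add(Mul(1, Add(8, Mul(-420, 0), Mul(-2, -223, 0))), -9136728), -1) = Pow(Add(Mul(1, Add(8, 0, 0)), -9136728), -1) = Pow(Add(Mul(1, 8), -9136728), -1) = Pow(Add(8, -9136728), -1) = Pow(-9136720, -1) = Rational(-1, 9136720)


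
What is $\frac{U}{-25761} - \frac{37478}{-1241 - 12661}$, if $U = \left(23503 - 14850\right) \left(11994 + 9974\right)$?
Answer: $- \frac{62896506025}{8526891} \approx -7376.3$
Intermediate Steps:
$U = 190089104$ ($U = 8653 \cdot 21968 = 190089104$)
$\frac{U}{-25761} - \frac{37478}{-1241 - 12661} = \frac{190089104}{-25761} - \frac{37478}{-1241 - 12661} = 190089104 \left(- \frac{1}{25761}\right) - \frac{37478}{-13902} = - \frac{190089104}{25761} - - \frac{2677}{993} = - \frac{190089104}{25761} + \frac{2677}{993} = - \frac{62896506025}{8526891}$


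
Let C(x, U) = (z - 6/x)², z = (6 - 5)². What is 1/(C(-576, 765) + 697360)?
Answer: 9216/6426879169 ≈ 1.4340e-6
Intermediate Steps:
z = 1 (z = 1² = 1)
C(x, U) = (1 - 6/x)²
1/(C(-576, 765) + 697360) = 1/((-6 - 576)²/(-576)² + 697360) = 1/((1/331776)*(-582)² + 697360) = 1/((1/331776)*338724 + 697360) = 1/(9409/9216 + 697360) = 1/(6426879169/9216) = 9216/6426879169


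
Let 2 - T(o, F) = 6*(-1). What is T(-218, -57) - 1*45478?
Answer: -45470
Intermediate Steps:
T(o, F) = 8 (T(o, F) = 2 - 6*(-1) = 2 - 1*(-6) = 2 + 6 = 8)
T(-218, -57) - 1*45478 = 8 - 1*45478 = 8 - 45478 = -45470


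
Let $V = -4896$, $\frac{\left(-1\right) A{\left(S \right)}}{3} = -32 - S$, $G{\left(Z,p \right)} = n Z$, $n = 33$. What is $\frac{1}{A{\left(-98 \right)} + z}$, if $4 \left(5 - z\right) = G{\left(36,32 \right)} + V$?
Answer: $\frac{1}{734} \approx 0.0013624$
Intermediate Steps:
$G{\left(Z,p \right)} = 33 Z$
$A{\left(S \right)} = 96 + 3 S$ ($A{\left(S \right)} = - 3 \left(-32 - S\right) = 96 + 3 S$)
$z = 932$ ($z = 5 - \frac{33 \cdot 36 - 4896}{4} = 5 - \frac{1188 - 4896}{4} = 5 - -927 = 5 + 927 = 932$)
$\frac{1}{A{\left(-98 \right)} + z} = \frac{1}{\left(96 + 3 \left(-98\right)\right) + 932} = \frac{1}{\left(96 - 294\right) + 932} = \frac{1}{-198 + 932} = \frac{1}{734}$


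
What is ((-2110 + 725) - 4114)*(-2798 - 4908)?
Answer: 42375294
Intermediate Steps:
((-2110 + 725) - 4114)*(-2798 - 4908) = (-1385 - 4114)*(-7706) = -5499*(-7706) = 42375294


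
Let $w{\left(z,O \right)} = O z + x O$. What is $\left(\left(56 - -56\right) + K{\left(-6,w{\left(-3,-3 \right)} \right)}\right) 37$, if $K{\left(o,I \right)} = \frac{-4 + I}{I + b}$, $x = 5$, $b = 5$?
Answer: $4514$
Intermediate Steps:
$w{\left(z,O \right)} = 5 O + O z$ ($w{\left(z,O \right)} = O z + 5 O = 5 O + O z$)
$K{\left(o,I \right)} = \frac{-4 + I}{5 + I}$ ($K{\left(o,I \right)} = \frac{-4 + I}{I + 5} = \frac{-4 + I}{5 + I}$)
$\left(\left(56 - -56\right) + K{\left(-6,w{\left(-3,-3 \right)} \right)}\right) 37 = \left(\left(56 - -56\right) + \frac{-4 - 3 \left(5 - 3\right)}{5 - 3 \left(5 - 3\right)}\right) 37 = \left(\left(56 + 56\right) + \frac{-4 - 6}{5 - 6}\right) 37 = \left(112 + \frac{-4 - 6}{5 - 6}\right) 37 = \left(112 + \frac{1}{-1} \left(-10\right)\right) 37 = \left(112 - -10\right) 37 = \left(112 + 10\right) 37 = 122 \cdot 37 = 4514$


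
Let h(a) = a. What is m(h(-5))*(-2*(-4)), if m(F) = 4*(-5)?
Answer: -160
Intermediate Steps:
m(F) = -20
m(h(-5))*(-2*(-4)) = -(-40)*(-4) = -20*8 = -160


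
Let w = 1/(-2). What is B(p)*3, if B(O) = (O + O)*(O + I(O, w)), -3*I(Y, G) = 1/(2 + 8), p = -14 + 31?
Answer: 8653/5 ≈ 1730.6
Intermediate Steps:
w = -1/2 ≈ -0.50000
p = 17
I(Y, G) = -1/30 (I(Y, G) = -1/(3*(2 + 8)) = -1/3/10 = -1/3*1/10 = -1/30)
B(O) = 2*O*(-1/30 + O) (B(O) = (O + O)*(O - 1/30) = (2*O)*(-1/30 + O) = 2*O*(-1/30 + O))
B(p)*3 = ((1/15)*17*(-1 + 30*17))*3 = ((1/15)*17*(-1 + 510))*3 = ((1/15)*17*509)*3 = (8653/15)*3 = 8653/5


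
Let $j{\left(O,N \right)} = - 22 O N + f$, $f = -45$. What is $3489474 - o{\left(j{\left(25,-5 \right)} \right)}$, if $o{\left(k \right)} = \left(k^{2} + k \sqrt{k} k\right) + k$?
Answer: $-3830256 - 7317025 \sqrt{2705} \approx -3.8439 \cdot 10^{8}$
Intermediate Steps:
$j{\left(O,N \right)} = -45 - 22 N O$ ($j{\left(O,N \right)} = - 22 O N - 45 = - 22 N O - 45 = -45 - 22 N O$)
$o{\left(k \right)} = k + k^{2} + k^{\frac{5}{2}}$ ($o{\left(k \right)} = \left(k^{2} + k^{\frac{3}{2}} k\right) + k = \left(k^{2} + k^{\frac{5}{2}}\right) + k = k + k^{2} + k^{\frac{5}{2}}$)
$3489474 - o{\left(j{\left(25,-5 \right)} \right)} = 3489474 - \left(\left(-45 - \left(-110\right) 25\right) + \left(-45 - \left(-110\right) 25\right)^{2} + \left(-45 - \left(-110\right) 25\right)^{\frac{5}{2}}\right) = 3489474 - \left(\left(-45 + 2750\right) + \left(-45 + 2750\right)^{2} + \left(-45 + 2750\right)^{\frac{5}{2}}\right) = 3489474 - \left(2705 + 2705^{2} + 2705^{\frac{5}{2}}\right) = 3489474 - \left(2705 + 7317025 + 7317025 \sqrt{2705}\right) = 3489474 - \left(7319730 + 7317025 \sqrt{2705}\right) = -3830256 - 7317025 \sqrt{2705}$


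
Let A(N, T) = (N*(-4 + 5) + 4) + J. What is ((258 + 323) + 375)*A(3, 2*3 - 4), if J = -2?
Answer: 4780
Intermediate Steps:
A(N, T) = 2 + N (A(N, T) = (N*(-4 + 5) + 4) - 2 = (N*1 + 4) - 2 = (N + 4) - 2 = (4 + N) - 2 = 2 + N)
((258 + 323) + 375)*A(3, 2*3 - 4) = ((258 + 323) + 375)*(2 + 3) = (581 + 375)*5 = 956*5 = 4780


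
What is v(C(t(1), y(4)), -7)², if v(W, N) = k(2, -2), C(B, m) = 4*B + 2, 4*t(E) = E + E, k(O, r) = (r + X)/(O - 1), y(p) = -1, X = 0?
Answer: 4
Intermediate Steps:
k(O, r) = r/(-1 + O) (k(O, r) = (r + 0)/(O - 1) = r/(-1 + O))
t(E) = E/2 (t(E) = (E + E)/4 = (2*E)/4 = E/2)
C(B, m) = 2 + 4*B
v(W, N) = -2 (v(W, N) = -2/(-1 + 2) = -2/1 = -2*1 = -2)
v(C(t(1), y(4)), -7)² = (-2)² = 4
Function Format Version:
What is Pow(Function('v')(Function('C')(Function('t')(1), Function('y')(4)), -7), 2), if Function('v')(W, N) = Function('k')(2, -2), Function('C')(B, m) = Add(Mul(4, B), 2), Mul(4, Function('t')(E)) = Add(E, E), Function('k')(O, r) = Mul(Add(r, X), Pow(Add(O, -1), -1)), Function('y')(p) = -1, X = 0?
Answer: 4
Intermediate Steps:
Function('k')(O, r) = Mul(r, Pow(Add(-1, O), -1)) (Function('k')(O, r) = Mul(Add(r, 0), Pow(Add(O, -1), -1)) = Mul(r, Pow(Add(-1, O), -1)))
Function('t')(E) = Mul(Rational(1, 2), E) (Function('t')(E) = Mul(Rational(1, 4), Add(E, E)) = Mul(Rational(1, 4), Mul(2, E)) = Mul(Rational(1, 2), E))
Function('C')(B, m) = Add(2, Mul(4, B))
Function('v')(W, N) = -2 (Function('v')(W, N) = Mul(-2, Pow(Add(-1, 2), -1)) = Mul(-2, Pow(1, -1)) = Mul(-2, 1) = -2)
Pow(Function('v')(Function('C')(Function('t')(1), Function('y')(4)), -7), 2) = Pow(-2, 2) = 4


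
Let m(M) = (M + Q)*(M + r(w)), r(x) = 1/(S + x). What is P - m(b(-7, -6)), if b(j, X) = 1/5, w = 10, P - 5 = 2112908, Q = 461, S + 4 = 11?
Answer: 897937293/425 ≈ 2.1128e+6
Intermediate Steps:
S = 7 (S = -4 + 11 = 7)
P = 2112913 (P = 5 + 2112908 = 2112913)
r(x) = 1/(7 + x)
b(j, X) = ⅕
m(M) = (461 + M)*(1/17 + M) (m(M) = (M + 461)*(M + 1/(7 + 10)) = (461 + M)*(M + 1/17) = (461 + M)*(1/17 + M))
P - m(b(-7, -6)) = 2112913 - (461/17 + (⅕)² + (7838/17)*(⅕)) = 2112913 - (461/17 + 1/25 + 7838/85) = 2112913 - 1*50732/425 = 2112913 - 50732/425 = 897937293/425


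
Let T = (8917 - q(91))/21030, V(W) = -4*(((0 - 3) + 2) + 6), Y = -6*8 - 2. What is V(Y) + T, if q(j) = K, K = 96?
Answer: -411779/21030 ≈ -19.581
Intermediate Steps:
Y = -50 (Y = -48 - 2 = -50)
q(j) = 96
V(W) = -20 (V(W) = -4*((-3 + 2) + 6) = -4*(-1 + 6) = -4*5 = -20)
T = 8821/21030 (T = (8917 - 1*96)/21030 = (8917 - 96)*(1/21030) = 8821*(1/21030) = 8821/21030 ≈ 0.41945)
V(Y) + T = -20 + 8821/21030 = -411779/21030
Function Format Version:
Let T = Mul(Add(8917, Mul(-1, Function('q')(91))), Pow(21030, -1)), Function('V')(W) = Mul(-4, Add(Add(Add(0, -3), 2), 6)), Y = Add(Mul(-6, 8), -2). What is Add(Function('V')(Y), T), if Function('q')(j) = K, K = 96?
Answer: Rational(-411779, 21030) ≈ -19.581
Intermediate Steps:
Y = -50 (Y = Add(-48, -2) = -50)
Function('q')(j) = 96
Function('V')(W) = -20 (Function('V')(W) = Mul(-4, Add(Add(-3, 2), 6)) = Mul(-4, Add(-1, 6)) = Mul(-4, 5) = -20)
T = Rational(8821, 21030) (T = Mul(Add(8917, Mul(-1, 96)), Pow(21030, -1)) = Mul(Add(8917, -96), Rational(1, 21030)) = Mul(8821, Rational(1, 21030)) = Rational(8821, 21030) ≈ 0.41945)
Add(Function('V')(Y), T) = Add(-20, Rational(8821, 21030)) = Rational(-411779, 21030)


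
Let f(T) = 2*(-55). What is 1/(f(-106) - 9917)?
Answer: -1/10027 ≈ -9.9731e-5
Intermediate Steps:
f(T) = -110
1/(f(-106) - 9917) = 1/(-110 - 9917) = 1/(-10027) = -1/10027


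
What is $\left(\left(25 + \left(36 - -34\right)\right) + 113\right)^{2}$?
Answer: $43264$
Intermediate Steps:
$\left(\left(25 + \left(36 - -34\right)\right) + 113\right)^{2} = \left(\left(25 + \left(36 + 34\right)\right) + 113\right)^{2} = \left(\left(25 + 70\right) + 113\right)^{2} = \left(95 + 113\right)^{2} = 208^{2} = 43264$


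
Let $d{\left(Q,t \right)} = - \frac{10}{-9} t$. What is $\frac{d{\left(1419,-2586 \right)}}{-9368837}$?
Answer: $\frac{8620}{28106511} \approx 0.00030669$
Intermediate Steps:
$d{\left(Q,t \right)} = \frac{10 t}{9}$ ($d{\left(Q,t \right)} = \left(-10\right) \left(- \frac{1}{9}\right) t = \frac{10 t}{9}$)
$\frac{d{\left(1419,-2586 \right)}}{-9368837} = \frac{\frac{10}{9} \left(-2586\right)}{-9368837} = \left(- \frac{8620}{3}\right) \left(- \frac{1}{9368837}\right) = \frac{8620}{28106511}$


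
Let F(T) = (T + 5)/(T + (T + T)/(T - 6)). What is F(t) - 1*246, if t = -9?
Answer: -9574/39 ≈ -245.49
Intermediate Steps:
F(T) = (5 + T)/(T + 2*T/(-6 + T)) (F(T) = (5 + T)/(T + (2*T)/(-6 + T)) = (5 + T)/(T + 2*T/(-6 + T)))
F(t) - 1*246 = (-30 + (-9)² - 1*(-9))/((-9)*(-4 - 9)) - 1*246 = -⅑*(-30 + 81 + 9)/(-13) - 246 = -⅑*(-1/13)*60 - 246 = 20/39 - 246 = -9574/39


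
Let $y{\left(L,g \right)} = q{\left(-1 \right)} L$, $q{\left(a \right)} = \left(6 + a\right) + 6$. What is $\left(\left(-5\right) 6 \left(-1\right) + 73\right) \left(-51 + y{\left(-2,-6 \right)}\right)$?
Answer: $-7519$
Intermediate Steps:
$q{\left(a \right)} = 12 + a$
$y{\left(L,g \right)} = 11 L$ ($y{\left(L,g \right)} = \left(12 - 1\right) L = 11 L$)
$\left(\left(-5\right) 6 \left(-1\right) + 73\right) \left(-51 + y{\left(-2,-6 \right)}\right) = \left(\left(-5\right) 6 \left(-1\right) + 73\right) \left(-51 + 11 \left(-2\right)\right) = \left(\left(-30\right) \left(-1\right) + 73\right) \left(-51 - 22\right) = \left(30 + 73\right) \left(-73\right) = 103 \left(-73\right) = -7519$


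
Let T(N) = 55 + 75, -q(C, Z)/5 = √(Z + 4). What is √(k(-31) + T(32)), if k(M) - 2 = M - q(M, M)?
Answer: √(101 + 15*I*√3) ≈ 10.131 + 1.2822*I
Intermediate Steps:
q(C, Z) = -5*√(4 + Z) (q(C, Z) = -5*√(Z + 4) = -5*√(4 + Z))
k(M) = 2 + M + 5*√(4 + M) (k(M) = 2 + (M - (-5)*√(4 + M)) = 2 + (M + 5*√(4 + M)) = 2 + M + 5*√(4 + M))
T(N) = 130
√(k(-31) + T(32)) = √((2 - 31 + 5*√(4 - 31)) + 130) = √((2 - 31 + 5*√(-27)) + 130) = √((2 - 31 + 5*(3*I*√3)) + 130) = √((2 - 31 + 15*I*√3) + 130) = √((-29 + 15*I*√3) + 130) = √(101 + 15*I*√3)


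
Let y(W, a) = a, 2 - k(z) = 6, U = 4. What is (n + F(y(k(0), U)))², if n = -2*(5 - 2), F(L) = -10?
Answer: 256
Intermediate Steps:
k(z) = -4 (k(z) = 2 - 1*6 = 2 - 6 = -4)
n = -6 (n = -2*3 = -6)
(n + F(y(k(0), U)))² = (-6 - 10)² = (-16)² = 256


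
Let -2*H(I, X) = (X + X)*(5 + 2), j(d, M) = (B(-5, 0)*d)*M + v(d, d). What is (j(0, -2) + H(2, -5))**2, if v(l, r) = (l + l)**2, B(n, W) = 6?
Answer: 1225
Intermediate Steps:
v(l, r) = 4*l**2 (v(l, r) = (2*l)**2 = 4*l**2)
j(d, M) = 4*d**2 + 6*M*d (j(d, M) = (6*d)*M + 4*d**2 = 6*M*d + 4*d**2 = 4*d**2 + 6*M*d)
H(I, X) = -7*X (H(I, X) = -(X + X)*(5 + 2)/2 = -2*X*7/2 = -7*X)
(j(0, -2) + H(2, -5))**2 = (2*0*(2*0 + 3*(-2)) - 7*(-5))**2 = (2*0*(0 - 6) + 35)**2 = (2*0*(-6) + 35)**2 = (0 + 35)**2 = 35**2 = 1225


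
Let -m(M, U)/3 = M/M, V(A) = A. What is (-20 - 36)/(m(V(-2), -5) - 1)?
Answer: 14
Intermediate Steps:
m(M, U) = -3 (m(M, U) = -3*M/M = -3*1 = -3)
(-20 - 36)/(m(V(-2), -5) - 1) = (-20 - 36)/(-3 - 1) = -56/(-4) = -¼*(-56) = 14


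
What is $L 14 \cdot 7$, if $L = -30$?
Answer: $-2940$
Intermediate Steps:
$L 14 \cdot 7 = \left(-30\right) 14 \cdot 7 = \left(-420\right) 7 = -2940$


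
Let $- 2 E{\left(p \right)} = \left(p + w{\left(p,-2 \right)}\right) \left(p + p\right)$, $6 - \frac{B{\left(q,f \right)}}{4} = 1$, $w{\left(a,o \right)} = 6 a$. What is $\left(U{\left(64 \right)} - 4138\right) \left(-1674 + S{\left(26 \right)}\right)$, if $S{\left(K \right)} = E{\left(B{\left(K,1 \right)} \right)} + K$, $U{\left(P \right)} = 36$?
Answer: $18245696$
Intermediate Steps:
$B{\left(q,f \right)} = 20$ ($B{\left(q,f \right)} = 24 - 4 = 20$)
$E{\left(p \right)} = - 7 p^{2}$ ($E{\left(p \right)} = - \frac{\left(p + 6 p\right) \left(p + p\right)}{2} = - \frac{7 p 2 p}{2} = - \frac{14 p^{2}}{2} = - 7 p^{2}$)
$S{\left(K \right)} = -2800 + K$ ($S{\left(K \right)} = - 7 \cdot 20^{2} + K = \left(-7\right) 400 + K = -2800 + K$)
$\left(U{\left(64 \right)} - 4138\right) \left(-1674 + S{\left(26 \right)}\right) = \left(36 - 4138\right) \left(-1674 + \left(-2800 + 26\right)\right) = - 4102 \left(-1674 - 2774\right) = \left(-4102\right) \left(-4448\right) = 18245696$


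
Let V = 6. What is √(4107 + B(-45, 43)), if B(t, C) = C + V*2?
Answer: √4162 ≈ 64.514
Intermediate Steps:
B(t, C) = 12 + C (B(t, C) = C + 6*2 = C + 12 = 12 + C)
√(4107 + B(-45, 43)) = √(4107 + (12 + 43)) = √(4107 + 55) = √4162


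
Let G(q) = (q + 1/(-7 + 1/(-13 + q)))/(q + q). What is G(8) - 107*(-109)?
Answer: 6718171/576 ≈ 11663.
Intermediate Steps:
G(q) = (q + 1/(-7 + 1/(-13 + q)))/(2*q) (G(q) = (q + 1/(-7 + 1/(-13 + q)))/((2*q)) = (q + 1/(-7 + 1/(-13 + q)))*(1/(2*q)) = (q + 1/(-7 + 1/(-13 + q)))/(2*q))
G(8) - 107*(-109) = (1/2)*(13 - 93*8 + 7*8**2)/(8*(-92 + 7*8)) - 107*(-109) = (1/2)*(1/8)*(13 - 744 + 7*64)/(-92 + 56) + 11663 = (1/2)*(1/8)*(13 - 744 + 448)/(-36) + 11663 = (1/2)*(1/8)*(-1/36)*(-283) + 11663 = 283/576 + 11663 = 6718171/576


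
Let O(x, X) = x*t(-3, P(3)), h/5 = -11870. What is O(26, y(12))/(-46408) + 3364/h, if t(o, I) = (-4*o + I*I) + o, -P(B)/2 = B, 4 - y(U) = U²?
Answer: -56389003/688578700 ≈ -0.081892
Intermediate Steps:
h = -59350 (h = 5*(-11870) = -59350)
y(U) = 4 - U²
P(B) = -2*B
t(o, I) = I² - 3*o (t(o, I) = (-4*o + I²) + o = (I² - 4*o) + o = I² - 3*o)
O(x, X) = 45*x (O(x, X) = x*((-2*3)² - 3*(-3)) = x*((-6)² + 9) = x*(36 + 9) = x*45 = 45*x)
O(26, y(12))/(-46408) + 3364/h = (45*26)/(-46408) + 3364/(-59350) = 1170*(-1/46408) + 3364*(-1/59350) = -585/23204 - 1682/29675 = -56389003/688578700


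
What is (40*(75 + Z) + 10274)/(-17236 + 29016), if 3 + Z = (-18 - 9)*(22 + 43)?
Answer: -28523/5890 ≈ -4.8426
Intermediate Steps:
Z = -1758 (Z = -3 + (-18 - 9)*(22 + 43) = -3 - 27*65 = -3 - 1755 = -1758)
(40*(75 + Z) + 10274)/(-17236 + 29016) = (40*(75 - 1758) + 10274)/(-17236 + 29016) = (40*(-1683) + 10274)/11780 = (-67320 + 10274)*(1/11780) = -57046*1/11780 = -28523/5890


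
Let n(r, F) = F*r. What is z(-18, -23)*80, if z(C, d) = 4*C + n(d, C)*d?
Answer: -767520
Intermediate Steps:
z(C, d) = 4*C + C*d² (z(C, d) = 4*C + (C*d)*d = 4*C + C*d²)
z(-18, -23)*80 = -18*(4 + (-23)²)*80 = -18*(4 + 529)*80 = -18*533*80 = -9594*80 = -767520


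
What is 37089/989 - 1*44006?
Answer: -43484845/989 ≈ -43969.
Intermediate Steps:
37089/989 - 1*44006 = 37089*(1/989) - 44006 = 37089/989 - 44006 = -43484845/989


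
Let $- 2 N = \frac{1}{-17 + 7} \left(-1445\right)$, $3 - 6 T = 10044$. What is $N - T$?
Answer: $\frac{6405}{4} \approx 1601.3$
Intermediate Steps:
$T = - \frac{3347}{2}$ ($T = \frac{1}{2} - 1674 = - \frac{3347}{2} \approx -1673.5$)
$N = - \frac{289}{4}$ ($N = - \frac{\frac{1}{-17 + 7} \left(-1445\right)}{2} = - \frac{\frac{1}{-10} \left(-1445\right)}{2} = - \frac{\left(- \frac{1}{10}\right) \left(-1445\right)}{2} = \left(- \frac{1}{2}\right) \frac{289}{2} = - \frac{289}{4} \approx -72.25$)
$N - T = - \frac{289}{4} - - \frac{3347}{2} = - \frac{289}{4} + \frac{3347}{2} = \frac{6405}{4}$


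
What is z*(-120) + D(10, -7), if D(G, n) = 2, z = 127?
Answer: -15238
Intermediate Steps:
z*(-120) + D(10, -7) = 127*(-120) + 2 = -15240 + 2 = -15238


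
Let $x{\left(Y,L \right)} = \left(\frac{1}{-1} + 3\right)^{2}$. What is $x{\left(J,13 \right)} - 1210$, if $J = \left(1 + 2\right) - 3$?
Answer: $-1206$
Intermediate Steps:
$J = 0$ ($J = 3 - 3 = 0$)
$x{\left(Y,L \right)} = 4$ ($x{\left(Y,L \right)} = \left(-1 + 3\right)^{2} = 2^{2} = 4$)
$x{\left(J,13 \right)} - 1210 = 4 - 1210 = -1206$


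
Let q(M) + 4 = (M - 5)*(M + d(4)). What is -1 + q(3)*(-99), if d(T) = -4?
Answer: 197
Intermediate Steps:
q(M) = -4 + (-5 + M)*(-4 + M) (q(M) = -4 + (M - 5)*(M - 4) = -4 + (-5 + M)*(-4 + M))
-1 + q(3)*(-99) = -1 + (16 + 3² - 9*3)*(-99) = -1 + (16 + 9 - 27)*(-99) = -1 - 2*(-99) = -1 + 198 = 197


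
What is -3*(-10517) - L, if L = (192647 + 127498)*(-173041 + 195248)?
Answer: -7109428464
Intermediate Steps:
L = 7109460015 (L = 320145*22207 = 7109460015)
-3*(-10517) - L = -3*(-10517) - 1*7109460015 = 31551 - 7109460015 = -7109428464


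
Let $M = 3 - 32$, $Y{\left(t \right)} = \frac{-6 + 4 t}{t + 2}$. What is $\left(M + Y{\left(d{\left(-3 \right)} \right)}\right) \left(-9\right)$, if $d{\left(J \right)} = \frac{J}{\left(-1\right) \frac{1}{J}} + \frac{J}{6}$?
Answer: $\frac{1041}{5} \approx 208.2$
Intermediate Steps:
$d{\left(J \right)} = - J^{2} + \frac{J}{6}$ ($d{\left(J \right)} = J \left(- J\right) + J \frac{1}{6} = - J^{2} + \frac{J}{6}$)
$Y{\left(t \right)} = \frac{-6 + 4 t}{2 + t}$
$M = -29$
$\left(M + Y{\left(d{\left(-3 \right)} \right)}\right) \left(-9\right) = \left(-29 + \frac{2 \left(-3 + 2 \left(- 3 \left(\frac{1}{6} - -3\right)\right)\right)}{2 - 3 \left(\frac{1}{6} - -3\right)}\right) \left(-9\right) = \left(-29 + \frac{2 \left(-3 + 2 \left(- 3 \left(\frac{1}{6} + 3\right)\right)\right)}{2 - 3 \left(\frac{1}{6} + 3\right)}\right) \left(-9\right) = \left(-29 + \frac{2 \left(-3 + 2 \left(\left(-3\right) \frac{19}{6}\right)\right)}{2 - \frac{19}{2}}\right) \left(-9\right) = \left(-29 + \frac{2 \left(-3 + 2 \left(- \frac{19}{2}\right)\right)}{2 - \frac{19}{2}}\right) \left(-9\right) = \left(-29 + \frac{2 \left(-3 - 19\right)}{- \frac{15}{2}}\right) \left(-9\right) = \left(-29 + 2 \left(- \frac{2}{15}\right) \left(-22\right)\right) \left(-9\right) = \left(-29 + \frac{88}{15}\right) \left(-9\right) = \left(- \frac{347}{15}\right) \left(-9\right) = \frac{1041}{5}$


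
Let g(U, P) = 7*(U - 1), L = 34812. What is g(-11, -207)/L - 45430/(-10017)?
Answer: 6272491/1383777 ≈ 4.5329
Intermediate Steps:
g(U, P) = -7 + 7*U (g(U, P) = 7*(-1 + U) = -7 + 7*U)
g(-11, -207)/L - 45430/(-10017) = (-7 + 7*(-11))/34812 - 45430/(-10017) = (-7 - 77)*(1/34812) - 45430*(-1/10017) = -84*1/34812 + 6490/1431 = -7/2901 + 6490/1431 = 6272491/1383777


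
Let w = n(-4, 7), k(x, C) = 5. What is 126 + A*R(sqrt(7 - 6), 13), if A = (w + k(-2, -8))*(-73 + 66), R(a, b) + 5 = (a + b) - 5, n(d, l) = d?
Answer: 98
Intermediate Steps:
R(a, b) = -10 + a + b (R(a, b) = -5 + ((a + b) - 5) = -5 + (-5 + a + b) = -10 + a + b)
w = -4
A = -7 (A = (-4 + 5)*(-73 + 66) = 1*(-7) = -7)
126 + A*R(sqrt(7 - 6), 13) = 126 - 7*(-10 + sqrt(7 - 6) + 13) = 126 - 7*(-10 + sqrt(1) + 13) = 126 - 7*(-10 + 1 + 13) = 126 - 7*4 = 126 - 28 = 98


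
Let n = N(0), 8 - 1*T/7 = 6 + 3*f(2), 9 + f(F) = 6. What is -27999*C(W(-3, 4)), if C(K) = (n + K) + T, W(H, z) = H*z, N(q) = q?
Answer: -1819935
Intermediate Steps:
f(F) = -3 (f(F) = -9 + 6 = -3)
T = 77 (T = 56 - 7*(6 + 3*(-3)) = 56 - 7*(6 - 9) = 56 - 7*(-3) = 56 + 21 = 77)
n = 0
C(K) = 77 + K (C(K) = (0 + K) + 77 = K + 77 = 77 + K)
-27999*C(W(-3, 4)) = -27999*(77 - 3*4) = -27999*(77 - 12) = -27999*65 = -1819935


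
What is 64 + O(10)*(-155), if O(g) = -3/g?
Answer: 221/2 ≈ 110.50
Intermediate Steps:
64 + O(10)*(-155) = 64 - 3/10*(-155) = 64 + 93/2 = 221/2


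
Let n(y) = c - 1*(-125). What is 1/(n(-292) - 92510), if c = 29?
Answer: -1/92356 ≈ -1.0828e-5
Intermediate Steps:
n(y) = 154 (n(y) = 29 - 1*(-125) = 29 + 125 = 154)
1/(n(-292) - 92510) = 1/(154 - 92510) = 1/(-92356) = -1/92356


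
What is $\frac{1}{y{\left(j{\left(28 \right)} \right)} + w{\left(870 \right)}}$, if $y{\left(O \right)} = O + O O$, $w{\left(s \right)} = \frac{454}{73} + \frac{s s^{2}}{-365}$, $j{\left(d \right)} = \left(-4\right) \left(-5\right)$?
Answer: $- \frac{73}{131669486} \approx -5.5442 \cdot 10^{-7}$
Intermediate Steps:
$j{\left(d \right)} = 20$
$w{\left(s \right)} = \frac{454}{73} - \frac{s^{3}}{365}$ ($w{\left(s \right)} = 454 \cdot \frac{1}{73} + s^{3} \left(- \frac{1}{365}\right) = \frac{454}{73} - \frac{s^{3}}{365}$)
$y{\left(O \right)} = O + O^{2}$
$\frac{1}{y{\left(j{\left(28 \right)} \right)} + w{\left(870 \right)}} = \frac{1}{20 \left(1 + 20\right) + \left(\frac{454}{73} - \frac{870^{3}}{365}\right)} = \frac{1}{20 \cdot 21 + \left(\frac{454}{73} - \frac{131700600}{73}\right)} = \frac{1}{420 + \left(\frac{454}{73} - \frac{131700600}{73}\right)} = \frac{1}{420 - \frac{131700146}{73}} = \frac{1}{- \frac{131669486}{73}} = - \frac{73}{131669486}$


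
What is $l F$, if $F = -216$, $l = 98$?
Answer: $-21168$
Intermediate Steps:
$l F = 98 \left(-216\right) = -21168$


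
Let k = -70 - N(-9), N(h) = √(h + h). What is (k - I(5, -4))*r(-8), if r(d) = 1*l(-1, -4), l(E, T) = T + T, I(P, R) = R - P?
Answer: 488 + 24*I*√2 ≈ 488.0 + 33.941*I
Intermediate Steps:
l(E, T) = 2*T
N(h) = √2*√h (N(h) = √(2*h) = √2*√h)
k = -70 - 3*I*√2 (k = -70 - √2*√(-9) = -70 - √2*3*I = -70 - 3*I*√2 ≈ -70.0 - 4.2426*I)
r(d) = -8 (r(d) = 1*(2*(-4)) = 1*(-8) = -8)
(k - I(5, -4))*r(-8) = ((-70 - 3*I*√2) - (-4 - 1*5))*(-8) = ((-70 - 3*I*√2) - (-4 - 5))*(-8) = ((-70 - 3*I*√2) - 1*(-9))*(-8) = ((-70 - 3*I*√2) + 9)*(-8) = (-61 - 3*I*√2)*(-8) = 488 + 24*I*√2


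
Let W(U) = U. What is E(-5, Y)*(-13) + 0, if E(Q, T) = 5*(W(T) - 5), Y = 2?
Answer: 195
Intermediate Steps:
E(Q, T) = -25 + 5*T (E(Q, T) = 5*(T - 5) = 5*(-5 + T) = -25 + 5*T)
E(-5, Y)*(-13) + 0 = (-25 + 5*2)*(-13) + 0 = (-25 + 10)*(-13) + 0 = -15*(-13) + 0 = 195 + 0 = 195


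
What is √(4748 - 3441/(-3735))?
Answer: √7360946715/1245 ≈ 68.912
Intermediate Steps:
√(4748 - 3441/(-3735)) = √(4748 - 3441*(-1/3735)) = √(4748 + 1147/1245) = √(5912407/1245) = √7360946715/1245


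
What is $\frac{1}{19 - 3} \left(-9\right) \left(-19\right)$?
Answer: $\frac{171}{16} \approx 10.688$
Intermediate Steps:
$\frac{1}{19 - 3} \left(-9\right) \left(-19\right) = \frac{1}{16} \left(-9\right) \left(-19\right) = \left(- \frac{9}{16}\right) \left(-19\right) = \frac{171}{16}$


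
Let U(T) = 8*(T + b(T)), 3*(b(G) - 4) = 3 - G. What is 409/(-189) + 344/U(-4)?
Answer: 3074/189 ≈ 16.265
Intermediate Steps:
b(G) = 5 - G/3 (b(G) = 4 + (3 - G)/3 = 4 + (1 - G/3) = 5 - G/3)
U(T) = 40 + 16*T/3 (U(T) = 8*(T + (5 - T/3)) = 8*(5 + 2*T/3) = 40 + 16*T/3)
409/(-189) + 344/U(-4) = 409/(-189) + 344/(40 + (16/3)*(-4)) = 409*(-1/189) + 344/(40 - 64/3) = -409/189 + 344/(56/3) = -409/189 + 344*(3/56) = -409/189 + 129/7 = 3074/189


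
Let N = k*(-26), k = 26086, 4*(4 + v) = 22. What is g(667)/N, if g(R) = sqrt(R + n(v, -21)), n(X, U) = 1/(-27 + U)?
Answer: -sqrt(96045)/8138832 ≈ -3.8078e-5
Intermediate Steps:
v = 3/2 (v = -4 + (1/4)*22 = -4 + 11/2 = 3/2 ≈ 1.5000)
g(R) = sqrt(-1/48 + R) (g(R) = sqrt(R + 1/(-27 - 21)) = sqrt(R + 1/(-48)) = sqrt(R - 1/48) = sqrt(-1/48 + R))
N = -678236 (N = 26086*(-26) = -678236)
g(667)/N = (sqrt(-3 + 144*667)/12)/(-678236) = (sqrt(-3 + 96048)/12)*(-1/678236) = (sqrt(96045)/12)*(-1/678236) = -sqrt(96045)/8138832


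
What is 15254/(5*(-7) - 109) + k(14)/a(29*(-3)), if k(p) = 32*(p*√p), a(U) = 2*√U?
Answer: -7627/72 - 224*I*√1218/87 ≈ -105.93 - 89.857*I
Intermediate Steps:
k(p) = 32*p^(3/2)
15254/(5*(-7) - 109) + k(14)/a(29*(-3)) = 15254/(5*(-7) - 109) + (32*14^(3/2))/((2*√(29*(-3)))) = 15254/(-35 - 109) + (32*(14*√14))/((2*√(-87))) = 15254/(-144) + (448*√14)/((2*(I*√87))) = 15254*(-1/144) + (448*√14)/((2*I*√87)) = -7627/72 + (448*√14)*(-I*√87/174) = -7627/72 - 224*I*√1218/87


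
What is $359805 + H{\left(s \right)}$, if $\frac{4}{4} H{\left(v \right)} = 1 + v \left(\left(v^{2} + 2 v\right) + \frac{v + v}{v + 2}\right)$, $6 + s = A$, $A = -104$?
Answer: $- \frac{25574888}{27} \approx -9.4722 \cdot 10^{5}$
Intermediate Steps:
$s = -110$ ($s = -6 - 104 = -110$)
$H{\left(v \right)} = 1 + v \left(v^{2} + 2 v + \frac{2 v}{2 + v}\right)$ ($H{\left(v \right)} = 1 + v \left(\left(v^{2} + 2 v\right) + \frac{v + v}{v + 2}\right) = 1 + v \left(\left(v^{2} + 2 v\right) + \frac{2 v}{2 + v}\right) = 1 + v \left(v^{2} + 2 v + \frac{2 v}{2 + v}\right)$)
$359805 + H{\left(s \right)} = 359805 + \frac{2 - 110 + \left(-110\right)^{4} + 4 \left(-110\right)^{3} + 6 \left(-110\right)^{2}}{2 - 110} = 359805 + \frac{2 - 110 + 146410000 + 4 \left(-1331000\right) + 6 \cdot 12100}{-108} = 359805 - \frac{2 - 110 + 146410000 - 5324000 + 72600}{108} = 359805 - \frac{35289623}{27} = - \frac{25574888}{27}$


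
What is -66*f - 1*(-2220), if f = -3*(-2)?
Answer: 1824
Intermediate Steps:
f = 6
-66*f - 1*(-2220) = -66*6 - 1*(-2220) = -396 + 2220 = 1824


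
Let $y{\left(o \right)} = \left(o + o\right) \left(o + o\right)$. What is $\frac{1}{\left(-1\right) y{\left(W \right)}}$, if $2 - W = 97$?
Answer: $- \frac{1}{36100} \approx -2.7701 \cdot 10^{-5}$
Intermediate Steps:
$W = -95$ ($W = 2 - 97 = -95$)
$y{\left(o \right)} = 4 o^{2}$ ($y{\left(o \right)} = 2 o 2 o = 4 o^{2}$)
$\frac{1}{\left(-1\right) y{\left(W \right)}} = \frac{1}{\left(-1\right) 4 \left(-95\right)^{2}} = \frac{1}{\left(-1\right) 4 \cdot 9025} = \frac{1}{\left(-1\right) 36100} = \frac{1}{-36100} = - \frac{1}{36100}$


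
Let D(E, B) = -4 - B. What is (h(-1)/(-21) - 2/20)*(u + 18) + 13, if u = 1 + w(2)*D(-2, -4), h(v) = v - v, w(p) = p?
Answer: 111/10 ≈ 11.100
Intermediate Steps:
h(v) = 0
u = 1 (u = 1 + 2*(-4 - 1*(-4)) = 1 + 2*(-4 + 4) = 1 + 2*0 = 1 + 0 = 1)
(h(-1)/(-21) - 2/20)*(u + 18) + 13 = (0/(-21) - 2/20)*(1 + 18) + 13 = (0*(-1/21) - 2*1/20)*19 + 13 = (0 - 1/10)*19 + 13 = -1/10*19 + 13 = -19/10 + 13 = 111/10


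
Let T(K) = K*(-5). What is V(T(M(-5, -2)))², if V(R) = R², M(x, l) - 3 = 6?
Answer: 4100625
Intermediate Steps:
M(x, l) = 9 (M(x, l) = 3 + 6 = 9)
T(K) = -5*K
V(T(M(-5, -2)))² = ((-5*9)²)² = ((-45)²)² = 2025² = 4100625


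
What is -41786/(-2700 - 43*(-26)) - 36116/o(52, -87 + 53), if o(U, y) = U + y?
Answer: -14095841/7119 ≈ -1980.0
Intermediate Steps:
-41786/(-2700 - 43*(-26)) - 36116/o(52, -87 + 53) = -41786/(-2700 - 43*(-26)) - 36116/(52 + (-87 + 53)) = -41786/(-2700 + 1118) - 36116/(52 - 34) = -41786/(-1582) - 36116/18 = -41786*(-1/1582) - 36116*1/18 = 20893/791 - 18058/9 = -14095841/7119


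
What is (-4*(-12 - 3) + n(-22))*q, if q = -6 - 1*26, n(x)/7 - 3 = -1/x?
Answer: -28624/11 ≈ -2602.2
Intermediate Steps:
n(x) = 21 - 7/x (n(x) = 21 + 7*(-1/x) = 21 - 7/x)
q = -32 (q = -6 - 26 = -32)
(-4*(-12 - 3) + n(-22))*q = (-4*(-12 - 3) + (21 - 7/(-22)))*(-32) = (-4*(-15) + (21 - 7*(-1/22)))*(-32) = (60 + (21 + 7/22))*(-32) = (60 + 469/22)*(-32) = (1789/22)*(-32) = -28624/11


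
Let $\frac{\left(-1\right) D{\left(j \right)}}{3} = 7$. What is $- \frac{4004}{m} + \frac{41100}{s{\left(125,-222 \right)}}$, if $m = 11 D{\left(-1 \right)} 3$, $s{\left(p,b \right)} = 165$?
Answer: $\frac{25232}{99} \approx 254.87$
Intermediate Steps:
$D{\left(j \right)} = -21$ ($D{\left(j \right)} = \left(-3\right) 7 = -21$)
$m = -693$ ($m = 11 \left(-21\right) 3 = \left(-231\right) 3 = -693$)
$- \frac{4004}{m} + \frac{41100}{s{\left(125,-222 \right)}} = - \frac{4004}{-693} + \frac{41100}{165} = \left(-4004\right) \left(- \frac{1}{693}\right) + 41100 \cdot \frac{1}{165} = \frac{52}{9} + \frac{2740}{11} = \frac{25232}{99}$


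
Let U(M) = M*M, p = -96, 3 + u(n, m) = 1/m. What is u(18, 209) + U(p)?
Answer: 1925518/209 ≈ 9213.0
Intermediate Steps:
u(n, m) = -3 + 1/m
U(M) = M²
u(18, 209) + U(p) = (-3 + 1/209) + (-96)² = (-3 + 1/209) + 9216 = -626/209 + 9216 = 1925518/209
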